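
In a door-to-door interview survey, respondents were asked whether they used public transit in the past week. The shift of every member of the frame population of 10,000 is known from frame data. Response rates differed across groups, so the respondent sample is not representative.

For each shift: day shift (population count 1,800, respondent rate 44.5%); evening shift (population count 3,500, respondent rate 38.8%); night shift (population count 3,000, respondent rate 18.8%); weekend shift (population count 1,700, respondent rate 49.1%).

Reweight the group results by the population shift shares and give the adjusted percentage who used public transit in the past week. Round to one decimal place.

35.6%

Reweight to the known shift distribution:
  day shift: (1,800/10,000) × 44.5 = 8.01
  evening shift: (3,500/10,000) × 38.8 = 13.58
  night shift: (3,000/10,000) × 18.8 = 5.64
  weekend shift: (1,700/10,000) × 49.1 = 8.347
Post-stratified estimate = 35.577 → 35.6%.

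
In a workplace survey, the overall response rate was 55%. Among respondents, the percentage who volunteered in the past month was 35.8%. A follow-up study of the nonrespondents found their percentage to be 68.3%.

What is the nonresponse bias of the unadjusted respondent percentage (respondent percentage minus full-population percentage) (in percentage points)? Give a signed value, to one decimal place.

Nonresponse fraction = 1 − 0.55 = 0.45.
Bias = (nonresponse fraction) × (respondent percentage − nonrespondent percentage)
     = 0.45 × (35.8 − 68.3) = 0.45 × -32.5 = -14.625.

-14.6 percentage points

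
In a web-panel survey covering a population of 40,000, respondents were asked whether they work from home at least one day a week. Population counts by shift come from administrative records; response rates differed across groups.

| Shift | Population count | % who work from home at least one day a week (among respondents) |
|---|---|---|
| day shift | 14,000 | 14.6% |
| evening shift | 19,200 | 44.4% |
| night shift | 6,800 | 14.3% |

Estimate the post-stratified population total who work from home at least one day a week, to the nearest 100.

Each cell contributes its population count × the respondent rate:
  day shift: 14,000 × 14.6% = 2044
  evening shift: 19,200 × 44.4% = 8524.8
  night shift: 6,800 × 14.3% = 972.4
Estimated total = 11541.2 → 11,500.

11,500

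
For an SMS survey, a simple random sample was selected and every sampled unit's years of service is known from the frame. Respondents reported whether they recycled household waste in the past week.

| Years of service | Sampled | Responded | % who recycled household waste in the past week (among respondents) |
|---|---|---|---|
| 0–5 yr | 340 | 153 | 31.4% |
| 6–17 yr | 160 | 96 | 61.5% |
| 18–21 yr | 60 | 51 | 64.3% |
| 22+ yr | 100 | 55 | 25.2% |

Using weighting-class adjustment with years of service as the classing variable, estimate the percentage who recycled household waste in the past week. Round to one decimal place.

Class response rates: 0–5 yr 153/340 = 45%, 6–17 yr 96/160 = 60%, 18–21 yr 51/60 = 85%, 22+ yr 55/100 = 55%.
With weight = n_sampled/n_responded per class, the weighted class total is n_sampled:
  0–5 yr: 340 × 31.4 = 10,676
  6–17 yr: 160 × 61.5 = 9840
  18–21 yr: 60 × 64.3 = 3858
  22+ yr: 100 × 25.2 = 2520
Adjusted estimate = 26,894 / 660 = 40.7485 → 40.7%.

40.7%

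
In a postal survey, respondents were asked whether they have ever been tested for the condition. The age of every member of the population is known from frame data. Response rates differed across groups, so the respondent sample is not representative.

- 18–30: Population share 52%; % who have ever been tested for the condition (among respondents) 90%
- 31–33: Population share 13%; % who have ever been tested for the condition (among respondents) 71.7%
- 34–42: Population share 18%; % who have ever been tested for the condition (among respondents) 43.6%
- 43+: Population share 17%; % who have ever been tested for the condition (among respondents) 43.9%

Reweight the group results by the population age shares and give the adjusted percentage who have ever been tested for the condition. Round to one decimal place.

71.4%

Weight each group's respondent value by its population share:
  18–30: 0.52 × 90 = 46.8
  31–33: 0.13 × 71.7 = 9.321
  34–42: 0.18 × 43.6 = 7.848
  43+: 0.17 × 43.9 = 7.463
Post-stratified estimate = 71.432 → 71.4%.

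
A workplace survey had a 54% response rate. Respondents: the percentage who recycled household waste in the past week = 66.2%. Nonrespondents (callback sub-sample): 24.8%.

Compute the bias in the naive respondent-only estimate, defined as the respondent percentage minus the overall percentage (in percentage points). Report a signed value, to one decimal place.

+19.0 percentage points

Nonresponse fraction = 1 − 0.54 = 0.46.
Bias = (nonresponse fraction) × (respondent percentage − nonrespondent percentage)
     = 0.46 × (66.2 − 24.8) = 0.46 × 41.4 = 19.044.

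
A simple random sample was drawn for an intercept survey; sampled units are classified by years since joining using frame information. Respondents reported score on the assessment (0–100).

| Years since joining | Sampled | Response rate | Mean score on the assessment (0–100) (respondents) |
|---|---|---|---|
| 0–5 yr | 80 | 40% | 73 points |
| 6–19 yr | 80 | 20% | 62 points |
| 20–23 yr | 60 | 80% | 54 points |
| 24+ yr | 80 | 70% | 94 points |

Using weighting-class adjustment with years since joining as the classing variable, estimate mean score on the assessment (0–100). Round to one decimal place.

71.9

With weight = n_sampled/n_responded per class, the weighted class total is n_sampled:
  0–5 yr: 80 × 73 = 5840
  6–19 yr: 80 × 62 = 4960
  20–23 yr: 60 × 54 = 3240
  24+ yr: 80 × 94 = 7520
Adjusted estimate = 21,560 / 300 = 71.8667 → 71.9.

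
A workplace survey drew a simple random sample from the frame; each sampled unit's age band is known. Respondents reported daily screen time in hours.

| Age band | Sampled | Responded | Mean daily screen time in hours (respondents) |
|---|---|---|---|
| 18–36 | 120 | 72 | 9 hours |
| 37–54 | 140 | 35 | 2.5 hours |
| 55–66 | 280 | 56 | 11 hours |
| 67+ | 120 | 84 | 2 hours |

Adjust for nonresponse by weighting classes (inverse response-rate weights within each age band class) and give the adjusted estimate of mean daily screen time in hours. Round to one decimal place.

7.2

Response rates by class: 18–36 72/120 = 60%, 37–54 35/140 = 25%, 55–66 56/280 = 20%, 67+ 84/120 = 70%.
With weight = n_sampled/n_responded per class, the weighted class total is n_sampled:
  18–36: 120 × 9 = 1080
  37–54: 140 × 2.5 = 350
  55–66: 280 × 11 = 3080
  67+: 120 × 2 = 240
Adjusted estimate = 4750 / 660 = 7.19697 → 7.2.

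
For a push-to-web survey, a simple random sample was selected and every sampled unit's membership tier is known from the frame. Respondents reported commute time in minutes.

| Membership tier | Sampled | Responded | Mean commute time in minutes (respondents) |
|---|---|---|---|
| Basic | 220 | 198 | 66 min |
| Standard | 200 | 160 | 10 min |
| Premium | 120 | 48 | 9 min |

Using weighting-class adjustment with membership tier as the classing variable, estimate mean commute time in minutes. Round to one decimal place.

32.6

Class response rates: Basic 198/220 = 90%, Standard 160/200 = 80%, Premium 48/120 = 40%.
Weighting each respondent by the inverse class response rate inflates each class back to its sampled size, so the class weight is n_sampled:
  Basic: 220 × 66 = 14,520
  Standard: 200 × 10 = 2000
  Premium: 120 × 9 = 1080
Adjusted estimate = 17,600 / 540 = 32.5926 → 32.6.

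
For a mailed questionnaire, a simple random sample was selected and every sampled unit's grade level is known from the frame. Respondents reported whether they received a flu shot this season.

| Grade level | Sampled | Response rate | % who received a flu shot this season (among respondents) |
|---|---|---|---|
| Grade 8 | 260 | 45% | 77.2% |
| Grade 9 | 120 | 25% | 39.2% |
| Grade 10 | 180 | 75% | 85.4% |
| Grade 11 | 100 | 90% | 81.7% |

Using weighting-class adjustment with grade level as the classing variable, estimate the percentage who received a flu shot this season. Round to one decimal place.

73.2%

With weight = n_sampled/n_responded per class, the weighted class total is n_sampled:
  Grade 8: 260 × 77.2 = 20,072
  Grade 9: 120 × 39.2 = 4704
  Grade 10: 180 × 85.4 = 15372
  Grade 11: 100 × 81.7 = 8170
Adjusted estimate = 48,318 / 660 = 73.2091 → 73.2%.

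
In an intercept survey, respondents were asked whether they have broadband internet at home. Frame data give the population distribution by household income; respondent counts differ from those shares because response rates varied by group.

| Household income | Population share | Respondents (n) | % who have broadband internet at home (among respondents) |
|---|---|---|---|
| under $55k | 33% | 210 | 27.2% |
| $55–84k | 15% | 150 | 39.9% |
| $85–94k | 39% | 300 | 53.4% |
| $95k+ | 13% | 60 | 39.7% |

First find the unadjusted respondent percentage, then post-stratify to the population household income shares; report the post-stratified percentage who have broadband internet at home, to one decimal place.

40.9%

Naive respondent-only estimate (weights = respondent counts):
  (210/720)×27.2 + (150/720)×39.9 + (300/720)×53.4 + (60/720)×39.7 = 41.8042%
Post-stratifying to population shares instead:
  0.33×27.2 + 0.15×39.9 + 0.39×53.4 + 0.13×39.7 = 40.948%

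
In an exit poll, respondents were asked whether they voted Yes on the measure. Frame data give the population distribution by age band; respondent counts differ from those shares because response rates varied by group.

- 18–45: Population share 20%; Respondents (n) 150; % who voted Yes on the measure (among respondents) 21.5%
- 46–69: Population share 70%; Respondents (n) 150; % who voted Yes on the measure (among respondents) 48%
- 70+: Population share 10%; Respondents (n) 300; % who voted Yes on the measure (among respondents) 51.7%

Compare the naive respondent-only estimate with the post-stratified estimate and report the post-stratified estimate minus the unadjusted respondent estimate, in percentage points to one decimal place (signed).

Unadjusted (pooled respondent) estimate weights by respondent counts:
  (150/600)×21.5 + (150/600)×48 + (300/600)×51.7 = 43.225%
Post-stratified estimate weights by population shares:
  0.2×21.5 + 0.7×48 + 0.1×51.7 = 43.07%
Difference = 43.07 − 43.225 = -0.155 pp.

-0.2 percentage points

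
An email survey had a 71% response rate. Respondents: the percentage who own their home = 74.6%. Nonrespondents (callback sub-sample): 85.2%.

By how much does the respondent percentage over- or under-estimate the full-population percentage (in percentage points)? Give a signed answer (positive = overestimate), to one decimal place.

-3.1 percentage points

Nonresponse fraction = 1 − 0.71 = 0.29.
Bias = (nonresponse fraction) × (respondent percentage − nonrespondent percentage)
     = 0.29 × (74.6 − 85.2) = 0.29 × -10.6 = -3.074.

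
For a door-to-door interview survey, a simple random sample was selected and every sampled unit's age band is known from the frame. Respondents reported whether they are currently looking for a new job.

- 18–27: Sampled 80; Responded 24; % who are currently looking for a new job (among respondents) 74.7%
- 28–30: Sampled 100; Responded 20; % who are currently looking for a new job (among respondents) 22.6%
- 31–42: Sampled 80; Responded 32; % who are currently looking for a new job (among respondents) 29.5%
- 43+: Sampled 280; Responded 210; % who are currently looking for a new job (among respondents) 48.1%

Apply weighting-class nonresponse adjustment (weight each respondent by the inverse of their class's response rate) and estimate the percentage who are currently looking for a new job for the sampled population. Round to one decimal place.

44.6%

Response rates by class: 18–27 24/80 = 30%, 28–30 20/100 = 20%, 31–42 32/80 = 40%, 43+ 210/280 = 75%.
Each respondent's weight = sampled/responded in their class; summing within a class gives n_sampled, so:
  18–27: 80 × 74.7 = 5976
  28–30: 100 × 22.6 = 2260
  31–42: 80 × 29.5 = 2360
  43+: 280 × 48.1 = 13,468
Adjusted estimate = 24,064 / 540 = 44.563 → 44.6%.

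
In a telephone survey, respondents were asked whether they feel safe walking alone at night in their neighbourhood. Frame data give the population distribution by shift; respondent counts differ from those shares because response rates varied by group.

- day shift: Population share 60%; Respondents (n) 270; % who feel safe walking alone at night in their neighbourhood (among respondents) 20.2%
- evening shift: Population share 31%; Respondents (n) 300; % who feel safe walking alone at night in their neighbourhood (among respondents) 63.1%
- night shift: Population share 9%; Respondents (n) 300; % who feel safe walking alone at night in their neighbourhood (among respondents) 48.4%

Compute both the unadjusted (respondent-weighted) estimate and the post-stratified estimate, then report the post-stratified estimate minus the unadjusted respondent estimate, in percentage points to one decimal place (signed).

Unadjusted (pooled respondent) estimate weights by respondent counts:
  (270/870)×20.2 + (300/870)×63.1 + (300/870)×48.4 = 44.7172%
Post-stratified estimate weights by population shares:
  0.6×20.2 + 0.31×63.1 + 0.09×48.4 = 36.037%
Difference = 36.037 − 44.7172 = -8.6802 pp.

-8.7 percentage points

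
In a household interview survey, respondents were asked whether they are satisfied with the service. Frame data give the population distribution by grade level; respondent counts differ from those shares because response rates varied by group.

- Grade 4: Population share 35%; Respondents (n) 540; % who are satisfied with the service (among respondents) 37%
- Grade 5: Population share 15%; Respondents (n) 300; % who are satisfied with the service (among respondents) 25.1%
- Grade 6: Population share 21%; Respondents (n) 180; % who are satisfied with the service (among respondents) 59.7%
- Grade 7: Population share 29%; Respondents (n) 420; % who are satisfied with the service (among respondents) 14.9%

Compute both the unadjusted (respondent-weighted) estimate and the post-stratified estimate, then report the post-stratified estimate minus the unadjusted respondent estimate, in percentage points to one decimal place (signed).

Unadjusted (pooled respondent) estimate weights by respondent counts:
  (540/1440)×37 + (300/1440)×25.1 + (180/1440)×59.7 + (420/1440)×14.9 = 30.9125%
Reweighting by population grade level shares:
  0.35×37 + 0.15×25.1 + 0.21×59.7 + 0.29×14.9 = 33.573%
Difference = 33.573 − 30.9125 = 2.6605 pp.

+2.7 percentage points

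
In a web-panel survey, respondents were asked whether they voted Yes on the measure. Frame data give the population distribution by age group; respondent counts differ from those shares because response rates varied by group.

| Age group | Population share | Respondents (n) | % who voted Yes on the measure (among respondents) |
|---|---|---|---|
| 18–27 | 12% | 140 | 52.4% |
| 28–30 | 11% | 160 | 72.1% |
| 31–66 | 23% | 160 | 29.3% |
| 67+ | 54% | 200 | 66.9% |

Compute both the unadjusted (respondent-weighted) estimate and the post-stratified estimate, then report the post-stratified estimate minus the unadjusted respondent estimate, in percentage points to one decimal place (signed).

+1.1 percentage points

Naive respondent-only estimate (weights = respondent counts):
  (140/660)×52.4 + (160/660)×72.1 + (160/660)×29.3 + (200/660)×66.9 = 55.9697%
Reweighting by population age group shares:
  0.12×52.4 + 0.11×72.1 + 0.23×29.3 + 0.54×66.9 = 57.084%
Difference = 57.084 − 55.9697 = 1.1143 pp.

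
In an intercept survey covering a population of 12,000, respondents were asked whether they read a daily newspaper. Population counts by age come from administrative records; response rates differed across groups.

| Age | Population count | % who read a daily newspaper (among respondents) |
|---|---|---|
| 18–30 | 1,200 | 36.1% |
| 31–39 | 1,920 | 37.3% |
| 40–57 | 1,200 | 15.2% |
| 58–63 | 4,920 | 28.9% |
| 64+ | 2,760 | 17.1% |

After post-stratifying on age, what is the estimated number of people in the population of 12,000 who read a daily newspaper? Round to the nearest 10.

Each cell contributes its population count × the respondent rate:
  18–30: 1,200 × 36.1% = 433.2
  31–39: 1,920 × 37.3% = 716.16
  40–57: 1,200 × 15.2% = 182.4
  58–63: 4,920 × 28.9% = 1421.88
  64+: 2,760 × 17.1% = 471.96
Estimated total = 3225.6 → 3,230.

3,230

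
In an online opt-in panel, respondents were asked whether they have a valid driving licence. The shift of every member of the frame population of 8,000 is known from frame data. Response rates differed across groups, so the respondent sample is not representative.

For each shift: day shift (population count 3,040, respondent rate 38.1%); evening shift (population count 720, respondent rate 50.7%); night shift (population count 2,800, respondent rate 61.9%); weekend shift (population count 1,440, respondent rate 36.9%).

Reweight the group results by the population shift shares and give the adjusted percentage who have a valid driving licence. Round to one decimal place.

47.3%

Each cell contributes population-share × respondent value:
  day shift: (3,040/8,000) × 38.1 = 14.478
  evening shift: (720/8,000) × 50.7 = 4.563
  night shift: (2,800/8,000) × 61.9 = 21.665
  weekend shift: (1,440/8,000) × 36.9 = 6.642
Post-stratified estimate = 47.348 → 47.3%.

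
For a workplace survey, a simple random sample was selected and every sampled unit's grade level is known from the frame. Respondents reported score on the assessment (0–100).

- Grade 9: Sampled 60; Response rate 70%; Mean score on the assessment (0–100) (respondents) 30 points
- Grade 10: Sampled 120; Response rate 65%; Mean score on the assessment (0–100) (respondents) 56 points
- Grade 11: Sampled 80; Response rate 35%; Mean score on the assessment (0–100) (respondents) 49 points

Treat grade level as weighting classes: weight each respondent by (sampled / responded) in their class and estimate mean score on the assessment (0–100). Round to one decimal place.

Inverse-response-rate weighting restores each class to its sampled count, so class totals weight by n_sampled:
  Grade 9: 60 × 30 = 1800
  Grade 10: 120 × 56 = 6720
  Grade 11: 80 × 49 = 3920
Adjusted estimate = 12,440 / 260 = 47.8462 → 47.8.

47.8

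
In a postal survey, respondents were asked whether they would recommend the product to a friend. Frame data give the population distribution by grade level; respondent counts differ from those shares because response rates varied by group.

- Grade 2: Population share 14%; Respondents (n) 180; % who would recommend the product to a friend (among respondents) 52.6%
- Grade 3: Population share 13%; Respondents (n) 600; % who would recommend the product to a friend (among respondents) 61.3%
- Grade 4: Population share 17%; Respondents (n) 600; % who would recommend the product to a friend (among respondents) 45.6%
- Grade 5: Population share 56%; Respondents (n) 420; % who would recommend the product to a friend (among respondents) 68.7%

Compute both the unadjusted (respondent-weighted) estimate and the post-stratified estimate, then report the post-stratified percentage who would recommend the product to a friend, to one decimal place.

Unadjusted (pooled respondent) estimate weights by respondent counts:
  (180/1800)×52.6 + (600/1800)×61.3 + (600/1800)×45.6 + (420/1800)×68.7 = 56.9233%
Reweighting by population grade level shares:
  0.14×52.6 + 0.13×61.3 + 0.17×45.6 + 0.56×68.7 = 61.557%

61.6%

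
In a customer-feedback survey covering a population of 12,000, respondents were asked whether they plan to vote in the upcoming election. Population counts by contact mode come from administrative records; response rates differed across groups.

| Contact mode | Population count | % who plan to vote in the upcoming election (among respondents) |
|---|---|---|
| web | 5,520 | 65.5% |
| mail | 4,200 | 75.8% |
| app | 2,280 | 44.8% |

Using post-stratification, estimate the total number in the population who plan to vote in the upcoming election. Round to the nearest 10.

Estimated count per cell = population count × respondent percentage:
  web: 5,520 × 65.5% = 3615.6
  mail: 4,200 × 75.8% = 3183.6
  app: 2,280 × 44.8% = 1021.44
Estimated total = 7820.64 → 7,820.

7,820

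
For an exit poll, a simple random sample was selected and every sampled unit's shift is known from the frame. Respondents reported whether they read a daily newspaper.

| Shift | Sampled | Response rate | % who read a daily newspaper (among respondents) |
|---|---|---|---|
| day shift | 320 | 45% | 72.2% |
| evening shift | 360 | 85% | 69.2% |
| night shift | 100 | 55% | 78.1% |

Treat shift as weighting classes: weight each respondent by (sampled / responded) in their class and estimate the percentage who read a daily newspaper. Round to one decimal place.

With weight = n_sampled/n_responded per class, the weighted class total is n_sampled:
  day shift: 320 × 72.2 = 23,104
  evening shift: 360 × 69.2 = 24,912
  night shift: 100 × 78.1 = 7810
Adjusted estimate = 55,826 / 780 = 71.5718 → 71.6%.

71.6%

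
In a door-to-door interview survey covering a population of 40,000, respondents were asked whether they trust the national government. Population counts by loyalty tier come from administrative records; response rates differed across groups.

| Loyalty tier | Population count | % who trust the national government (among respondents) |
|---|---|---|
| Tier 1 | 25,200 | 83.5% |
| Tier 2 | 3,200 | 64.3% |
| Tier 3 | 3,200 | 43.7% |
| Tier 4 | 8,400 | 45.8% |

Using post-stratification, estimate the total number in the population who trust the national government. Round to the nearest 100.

28,300

Apply each group's respondent rate to its population count:
  Tier 1: 25,200 × 83.5% = 21,042
  Tier 2: 3,200 × 64.3% = 2057.6
  Tier 3: 3,200 × 43.7% = 1398.4
  Tier 4: 8,400 × 45.8% = 3847.2
Estimated total = 28345.2 → 28,300.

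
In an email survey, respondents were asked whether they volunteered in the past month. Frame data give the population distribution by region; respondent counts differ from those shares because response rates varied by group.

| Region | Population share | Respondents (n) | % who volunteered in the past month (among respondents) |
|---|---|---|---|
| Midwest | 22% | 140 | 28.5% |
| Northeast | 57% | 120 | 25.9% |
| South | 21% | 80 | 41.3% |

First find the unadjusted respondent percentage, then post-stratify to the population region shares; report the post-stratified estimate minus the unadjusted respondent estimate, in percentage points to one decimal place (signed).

Unadjusted (pooled respondent) estimate weights by respondent counts:
  (140/340)×28.5 + (120/340)×25.9 + (80/340)×41.3 = 30.5941%
Post-stratifying to population shares instead:
  0.22×28.5 + 0.57×25.9 + 0.21×41.3 = 29.706%
Difference = 29.706 − 30.5941 = -0.8881 pp.

-0.9 percentage points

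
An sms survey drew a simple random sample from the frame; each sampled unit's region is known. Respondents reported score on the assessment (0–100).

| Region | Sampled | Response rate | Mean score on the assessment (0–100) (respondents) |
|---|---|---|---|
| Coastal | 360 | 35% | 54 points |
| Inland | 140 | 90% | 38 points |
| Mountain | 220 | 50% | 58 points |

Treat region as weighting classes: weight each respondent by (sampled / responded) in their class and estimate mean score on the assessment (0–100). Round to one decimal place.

With weight = n_sampled/n_responded per class, the weighted class total is n_sampled:
  Coastal: 360 × 54 = 19,440
  Inland: 140 × 38 = 5320
  Mountain: 220 × 58 = 12,760
Adjusted estimate = 37,520 / 720 = 52.1111 → 52.1.

52.1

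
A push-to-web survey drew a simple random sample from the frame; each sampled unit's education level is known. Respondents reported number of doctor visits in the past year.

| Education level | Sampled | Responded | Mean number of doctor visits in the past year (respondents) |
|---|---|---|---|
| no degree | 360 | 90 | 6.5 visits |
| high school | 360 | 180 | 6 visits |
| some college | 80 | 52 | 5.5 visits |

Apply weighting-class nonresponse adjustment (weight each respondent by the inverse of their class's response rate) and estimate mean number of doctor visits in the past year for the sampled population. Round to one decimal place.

Response rates by class: no degree 90/360 = 25%, high school 180/360 = 50%, some college 52/80 = 65%.
Weighting each respondent by the inverse class response rate inflates each class back to its sampled size, so the class weight is n_sampled:
  no degree: 360 × 6.5 = 2340
  high school: 360 × 6 = 2160
  some college: 80 × 5.5 = 440
Adjusted estimate = 4940 / 800 = 6.175 → 6.2.

6.2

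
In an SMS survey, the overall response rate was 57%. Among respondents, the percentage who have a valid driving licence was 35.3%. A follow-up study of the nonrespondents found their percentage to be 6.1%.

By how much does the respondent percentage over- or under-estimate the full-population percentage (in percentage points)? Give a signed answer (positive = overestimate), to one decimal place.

+12.6 percentage points

Nonresponse fraction = 1 − 0.57 = 0.43.
Bias = (nonresponse fraction) × (respondent percentage − nonrespondent percentage)
     = 0.43 × (35.3 − 6.1) = 0.43 × 29.2 = 12.556.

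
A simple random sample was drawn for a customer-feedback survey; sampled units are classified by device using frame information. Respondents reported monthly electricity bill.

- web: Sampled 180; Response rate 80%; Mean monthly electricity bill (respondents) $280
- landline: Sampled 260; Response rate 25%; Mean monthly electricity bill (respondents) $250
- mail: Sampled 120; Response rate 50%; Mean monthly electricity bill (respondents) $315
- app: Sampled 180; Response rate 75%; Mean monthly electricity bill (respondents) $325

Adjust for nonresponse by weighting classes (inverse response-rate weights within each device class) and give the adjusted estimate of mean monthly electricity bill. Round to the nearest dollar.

$286

Each respondent's weight = sampled/responded in their class; summing within a class gives n_sampled, so:
  web: 180 × 280 = 50,400
  landline: 260 × 250 = 65,000
  mail: 120 × 315 = 37,800
  app: 180 × 325 = 58,500
Adjusted estimate = 211,700 / 740 = 286.081 → $286.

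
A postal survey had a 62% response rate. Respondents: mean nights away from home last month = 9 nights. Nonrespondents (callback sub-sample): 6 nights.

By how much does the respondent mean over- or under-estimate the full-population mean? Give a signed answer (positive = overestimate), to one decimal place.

Nonresponse fraction = 1 − 0.62 = 0.38.
Bias = (nonresponse fraction) × (respondent mean − nonrespondent mean)
     = 0.38 × (9 − 6) = 0.38 × 3 = 1.14.

+1.1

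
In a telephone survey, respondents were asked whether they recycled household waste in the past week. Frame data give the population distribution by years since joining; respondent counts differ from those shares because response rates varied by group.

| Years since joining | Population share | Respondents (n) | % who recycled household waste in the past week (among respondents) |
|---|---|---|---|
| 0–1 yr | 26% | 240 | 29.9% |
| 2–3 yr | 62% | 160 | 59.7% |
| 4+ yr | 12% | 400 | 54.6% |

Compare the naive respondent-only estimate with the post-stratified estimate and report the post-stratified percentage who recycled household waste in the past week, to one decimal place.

Unadjusted (pooled respondent) estimate weights by respondent counts:
  (240/800)×29.9 + (160/800)×59.7 + (400/800)×54.6 = 48.21%
Post-stratified estimate weights by population shares:
  0.26×29.9 + 0.62×59.7 + 0.12×54.6 = 51.34%

51.3%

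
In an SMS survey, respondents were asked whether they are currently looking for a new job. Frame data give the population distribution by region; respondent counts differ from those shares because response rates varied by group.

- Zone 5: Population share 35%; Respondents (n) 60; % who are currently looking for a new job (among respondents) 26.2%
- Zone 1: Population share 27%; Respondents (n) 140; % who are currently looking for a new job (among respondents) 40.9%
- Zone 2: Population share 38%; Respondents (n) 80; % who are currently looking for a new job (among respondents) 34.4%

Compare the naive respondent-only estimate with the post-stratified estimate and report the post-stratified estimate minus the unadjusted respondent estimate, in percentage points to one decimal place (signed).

Naive respondent-only estimate (weights = respondent counts):
  (60/280)×26.2 + (140/280)×40.9 + (80/280)×34.4 = 35.8929%
Reweighting by population region shares:
  0.35×26.2 + 0.27×40.9 + 0.38×34.4 = 33.285%
Difference = 33.285 − 35.8929 = -2.6079 pp.

-2.6 percentage points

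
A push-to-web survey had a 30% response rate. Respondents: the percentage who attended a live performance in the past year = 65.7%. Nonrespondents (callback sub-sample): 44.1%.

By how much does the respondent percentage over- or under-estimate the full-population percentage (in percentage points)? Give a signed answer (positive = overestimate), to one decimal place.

Nonresponse fraction = 1 − 0.3 = 0.7.
Bias = (nonresponse fraction) × (respondent percentage − nonrespondent percentage)
     = 0.7 × (65.7 − 44.1) = 0.7 × 21.6 = 15.12.

+15.1 percentage points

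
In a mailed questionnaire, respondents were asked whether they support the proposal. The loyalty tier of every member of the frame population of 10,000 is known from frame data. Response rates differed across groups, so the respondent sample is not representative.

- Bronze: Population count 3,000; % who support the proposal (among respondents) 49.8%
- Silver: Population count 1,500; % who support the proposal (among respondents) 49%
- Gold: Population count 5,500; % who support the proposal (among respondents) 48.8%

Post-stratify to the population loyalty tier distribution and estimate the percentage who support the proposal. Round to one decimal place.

Each cell contributes population-share × respondent value:
  Bronze: (3,000/10,000) × 49.8 = 14.94
  Silver: (1,500/10,000) × 49 = 7.35
  Gold: (5,500/10,000) × 48.8 = 26.84
Post-stratified estimate = 49.13 → 49.1%.

49.1%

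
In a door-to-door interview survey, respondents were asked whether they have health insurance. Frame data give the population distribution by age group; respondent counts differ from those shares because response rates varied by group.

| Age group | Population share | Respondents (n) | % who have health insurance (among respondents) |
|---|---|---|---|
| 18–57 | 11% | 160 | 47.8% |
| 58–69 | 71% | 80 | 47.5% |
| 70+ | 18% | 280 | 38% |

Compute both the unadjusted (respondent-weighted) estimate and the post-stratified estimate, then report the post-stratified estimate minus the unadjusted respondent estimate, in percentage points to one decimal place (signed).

Unadjusted (pooled respondent) estimate weights by respondent counts:
  (160/520)×47.8 + (80/520)×47.5 + (280/520)×38 = 42.4769%
Post-stratified estimate weights by population shares:
  0.11×47.8 + 0.71×47.5 + 0.18×38 = 45.823%
Difference = 45.823 − 42.4769 = 3.3461 pp.

+3.3 percentage points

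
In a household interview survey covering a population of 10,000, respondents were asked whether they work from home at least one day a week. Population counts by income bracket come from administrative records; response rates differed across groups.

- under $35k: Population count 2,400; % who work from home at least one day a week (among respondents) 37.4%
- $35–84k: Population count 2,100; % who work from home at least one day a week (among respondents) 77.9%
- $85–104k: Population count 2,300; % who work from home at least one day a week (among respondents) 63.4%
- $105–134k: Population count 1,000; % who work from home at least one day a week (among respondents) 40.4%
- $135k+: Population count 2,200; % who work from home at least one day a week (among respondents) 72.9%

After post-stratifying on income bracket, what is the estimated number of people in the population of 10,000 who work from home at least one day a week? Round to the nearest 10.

6,000

Apply each group's respondent rate to its population count:
  under $35k: 2,400 × 37.4% = 897.6
  $35–84k: 2,100 × 77.9% = 1635.9
  $85–104k: 2,300 × 63.4% = 1458.2
  $105–134k: 1,000 × 40.4% = 404
  $135k+: 2,200 × 72.9% = 1603.8
Estimated total = 5999.5 → 6,000.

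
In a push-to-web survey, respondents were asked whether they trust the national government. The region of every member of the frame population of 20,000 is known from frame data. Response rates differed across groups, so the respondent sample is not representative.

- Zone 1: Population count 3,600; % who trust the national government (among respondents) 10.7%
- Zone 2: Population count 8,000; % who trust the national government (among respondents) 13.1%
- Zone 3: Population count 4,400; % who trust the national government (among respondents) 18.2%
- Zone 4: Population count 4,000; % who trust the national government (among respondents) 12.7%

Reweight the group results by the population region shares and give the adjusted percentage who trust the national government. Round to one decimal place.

13.7%

Each cell contributes population-share × respondent value:
  Zone 1: (3,600/20,000) × 10.7 = 1.926
  Zone 2: (8,000/20,000) × 13.1 = 5.24
  Zone 3: (4,400/20,000) × 18.2 = 4.004
  Zone 4: (4,000/20,000) × 12.7 = 2.54
Post-stratified estimate = 13.71 → 13.7%.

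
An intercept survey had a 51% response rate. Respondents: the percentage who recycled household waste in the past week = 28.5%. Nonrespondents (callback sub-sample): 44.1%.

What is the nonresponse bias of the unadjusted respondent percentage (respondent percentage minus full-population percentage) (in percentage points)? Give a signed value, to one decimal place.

-7.6 percentage points

Nonresponse fraction = 1 − 0.51 = 0.49.
Bias = (nonresponse fraction) × (respondent percentage − nonrespondent percentage)
     = 0.49 × (28.5 − 44.1) = 0.49 × -15.6 = -7.644.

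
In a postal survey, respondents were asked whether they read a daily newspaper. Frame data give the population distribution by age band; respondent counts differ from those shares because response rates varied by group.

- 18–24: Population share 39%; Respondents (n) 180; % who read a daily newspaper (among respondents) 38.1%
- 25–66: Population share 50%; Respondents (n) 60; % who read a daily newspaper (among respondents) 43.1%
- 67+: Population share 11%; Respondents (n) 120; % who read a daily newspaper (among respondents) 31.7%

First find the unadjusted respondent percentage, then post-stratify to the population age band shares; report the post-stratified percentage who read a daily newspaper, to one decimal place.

Without adjustment, the pooled respondent share is:
  (180/360)×38.1 + (60/360)×43.1 + (120/360)×31.7 = 36.8%
Reweighting by population age band shares:
  0.39×38.1 + 0.5×43.1 + 0.11×31.7 = 39.896%

39.9%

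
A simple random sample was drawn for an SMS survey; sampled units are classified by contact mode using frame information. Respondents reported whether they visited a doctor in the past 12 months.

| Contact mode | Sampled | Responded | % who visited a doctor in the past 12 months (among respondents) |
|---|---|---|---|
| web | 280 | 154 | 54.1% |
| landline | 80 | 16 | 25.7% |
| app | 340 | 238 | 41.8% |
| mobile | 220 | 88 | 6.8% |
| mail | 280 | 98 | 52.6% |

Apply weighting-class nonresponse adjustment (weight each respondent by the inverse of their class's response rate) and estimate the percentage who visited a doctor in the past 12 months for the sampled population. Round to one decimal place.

Response rates by class: web 154/280 = 55%, landline 16/80 = 20%, app 238/340 = 70%, mobile 88/220 = 40%, mail 98/280 = 35%.
With weight = n_sampled/n_responded per class, the weighted class total is n_sampled:
  web: 280 × 54.1 = 15,148
  landline: 80 × 25.7 = 2056
  app: 340 × 41.8 = 14212
  mobile: 220 × 6.8 = 1496
  mail: 280 × 52.6 = 14,728
Adjusted estimate = 47,640 / 1,200 = 39.7 → 39.7%.

39.7%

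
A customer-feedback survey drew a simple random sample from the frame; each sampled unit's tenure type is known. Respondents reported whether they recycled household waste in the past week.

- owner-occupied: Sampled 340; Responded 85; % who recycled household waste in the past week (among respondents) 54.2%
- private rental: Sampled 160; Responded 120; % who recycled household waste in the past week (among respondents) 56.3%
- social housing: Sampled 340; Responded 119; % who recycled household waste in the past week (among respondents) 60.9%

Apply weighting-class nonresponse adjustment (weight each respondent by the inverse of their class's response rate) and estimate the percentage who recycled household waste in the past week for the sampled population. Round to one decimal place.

Response rates by class: owner-occupied 85/340 = 25%, private rental 120/160 = 75%, social housing 119/340 = 35%.
Inverse-response-rate weighting restores each class to its sampled count, so class totals weight by n_sampled:
  owner-occupied: 340 × 54.2 = 18,428
  private rental: 160 × 56.3 = 9008
  social housing: 340 × 60.9 = 20,706
Adjusted estimate = 48,142 / 840 = 57.3119 → 57.3%.

57.3%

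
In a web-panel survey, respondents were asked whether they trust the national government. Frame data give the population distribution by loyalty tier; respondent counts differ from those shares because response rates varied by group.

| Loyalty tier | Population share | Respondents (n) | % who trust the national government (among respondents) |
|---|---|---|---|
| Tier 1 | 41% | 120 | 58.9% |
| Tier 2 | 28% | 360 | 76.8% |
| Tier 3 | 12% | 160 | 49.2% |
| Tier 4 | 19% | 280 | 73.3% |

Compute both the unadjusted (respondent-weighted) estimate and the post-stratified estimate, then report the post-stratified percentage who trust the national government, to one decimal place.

65.5%

Unadjusted (pooled respondent) estimate weights by respondent counts:
  (120/920)×58.9 + (360/920)×76.8 + (160/920)×49.2 + (280/920)×73.3 = 68.6%
Reweighting by population loyalty tier shares:
  0.41×58.9 + 0.28×76.8 + 0.12×49.2 + 0.19×73.3 = 65.484%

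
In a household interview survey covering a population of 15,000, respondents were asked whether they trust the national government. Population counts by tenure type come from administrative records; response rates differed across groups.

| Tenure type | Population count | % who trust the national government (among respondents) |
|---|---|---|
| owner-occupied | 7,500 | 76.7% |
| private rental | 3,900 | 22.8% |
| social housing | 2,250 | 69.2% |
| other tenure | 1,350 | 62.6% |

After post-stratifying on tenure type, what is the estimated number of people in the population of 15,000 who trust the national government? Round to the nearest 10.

Each cell contributes its population count × the respondent rate:
  owner-occupied: 7,500 × 76.7% = 5752.5
  private rental: 3,900 × 22.8% = 889.2
  social housing: 2,250 × 69.2% = 1557
  other tenure: 1,350 × 62.6% = 845.1
Estimated total = 9043.8 → 9,040.

9,040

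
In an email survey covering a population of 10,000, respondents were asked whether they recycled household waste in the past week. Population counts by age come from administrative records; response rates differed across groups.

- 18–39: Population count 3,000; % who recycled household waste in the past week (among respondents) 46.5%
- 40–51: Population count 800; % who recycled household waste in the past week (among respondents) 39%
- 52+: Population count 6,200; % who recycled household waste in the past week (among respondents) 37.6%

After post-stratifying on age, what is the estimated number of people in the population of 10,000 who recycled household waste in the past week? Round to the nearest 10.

Each cell contributes its population count × the respondent rate:
  18–39: 3,000 × 46.5% = 1395
  40–51: 800 × 39% = 312
  52+: 6,200 × 37.6% = 2331.2
Estimated total = 4038.2 → 4,040.

4,040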